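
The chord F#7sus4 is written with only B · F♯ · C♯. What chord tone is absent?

F#7sus4 = F♯, B, C♯, E. The voicing lacks the 7th (minor 7th), E.

E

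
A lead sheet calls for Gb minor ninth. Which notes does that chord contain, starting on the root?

Gb minor ninth: minor ninth on G-flat.
root → G-flat
3rd (minor 3rd) → B-double-flat
5th (perfect 5th) → D-flat
7th (minor 7th) → F-flat
9th (major 9th) → A-flat

G-flat  B-double-flat  D-flat  F-flat  A-flat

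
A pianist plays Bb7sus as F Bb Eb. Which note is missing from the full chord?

Ab

Bb7sus = Bb, Eb, F, Ab. The voicing lacks the 7th (minor 7th), Ab.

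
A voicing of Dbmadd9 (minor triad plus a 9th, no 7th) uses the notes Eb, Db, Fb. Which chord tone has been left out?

Ab

Dbmadd9 = Db, Fb, Ab, Eb. The voicing lacks the 5th (perfect 5th), Ab.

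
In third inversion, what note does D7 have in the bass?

C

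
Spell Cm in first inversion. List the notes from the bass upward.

Eb, G, C

In root position, Cm is C–Eb–G.
First inversion puts the third (Eb) in the bass.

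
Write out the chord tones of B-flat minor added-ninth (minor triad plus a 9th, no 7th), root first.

B-flat  D-flat  F  C

B-flat minor added-ninth is a minor added-ninth built on B-flat.
B-flat — root
D-flat — minor 3rd
F — perfect 5th
C — major 9th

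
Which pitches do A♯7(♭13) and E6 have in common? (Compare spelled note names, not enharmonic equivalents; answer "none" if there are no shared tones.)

G#

A♯7(♭13): A# C## E# G# F#
E6: E G# B C#
Common to both → G#.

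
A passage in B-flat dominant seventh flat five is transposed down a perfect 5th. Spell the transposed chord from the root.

Transposed root: B-flat → E-flat (perfect 5th down). So we spell E-flat dominant seventh flat five:
root → E-flat
3rd (major 3rd) → G
5th (diminished 5th) → B-double-flat
7th (minor 7th) → D-flat

E-flat – G – B-double-flat – D-flat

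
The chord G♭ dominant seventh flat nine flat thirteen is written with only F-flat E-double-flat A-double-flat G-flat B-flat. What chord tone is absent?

D-flat

The full G♭ dominant seventh flat nine flat thirteen chord is G-flat, B-flat, D-flat, F-flat, A-double-flat, E-double-flat.
Comparing with the voicing, the perfect 5th (5th) — D-flat — is absent.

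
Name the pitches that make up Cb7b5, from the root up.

Root C♭, quality dominant seventh flat five:
- root: C♭
- major 3rd: E♭
- diminished 5th: G𝄫
- minor 7th: B𝄫

C♭, E♭, G𝄫, B𝄫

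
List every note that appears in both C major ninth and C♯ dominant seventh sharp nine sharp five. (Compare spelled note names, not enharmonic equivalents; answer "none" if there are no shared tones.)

C major ninth = C, E, G, B, D.
C♯ dominant seventh sharp nine sharp five = C♯, E♯, G𝄪, B, D𝄪.
Shared: B.

B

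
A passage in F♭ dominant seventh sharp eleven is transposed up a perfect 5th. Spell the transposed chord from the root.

C-flat E-flat G-flat B-double-flat F

F-flat up a perfect 5th → C-flat. New chord: C-flat dominant seventh sharp eleven.
root → C-flat
3rd (major 3rd) → E-flat
5th (perfect 5th) → G-flat
7th (minor 7th) → B-double-flat
11th (augmented 11th) → F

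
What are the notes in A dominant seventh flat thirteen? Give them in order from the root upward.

A – C-sharp – E – G – F

A dominant seventh flat thirteen: dominant seventh flat thirteen on A.
Root: A
Major 3rd (3rd): C-sharp
Perfect 5th (5th): E
Minor 7th (7th): G
Minor 13th (13th): F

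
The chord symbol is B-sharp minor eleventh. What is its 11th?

E#

B-sharp minor eleventh is built on B#; its 11th is a perfect 11th above the root.
A fourth above B uses the letter E, and the perfect 11th above B# is E#.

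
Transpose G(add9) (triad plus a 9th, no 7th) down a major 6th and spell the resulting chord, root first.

A major 6th down from G is Bb, so the new chord is Bb added-ninth.
Bb — root
D — major 3rd
F — perfect 5th
C — major 9th

Bb – D – F – C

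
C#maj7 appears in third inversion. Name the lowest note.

B♯

C#maj7 in root position is C♯–E♯–G♯–B♯.
Third inversion places the seventh in the bass, which is B♯.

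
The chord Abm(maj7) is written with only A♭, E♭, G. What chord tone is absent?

C♭

The full Abm(maj7) chord is A♭, C♭, E♭, G.
Comparing with the voicing, the minor 3rd (3rd) — C♭ — is absent.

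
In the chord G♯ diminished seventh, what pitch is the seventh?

G♯ diminished seventh is built on G♯; its 7th is a diminished 7th above the root.
A seventh above G uses the letter F, and the diminished 7th above G♯ is F.

F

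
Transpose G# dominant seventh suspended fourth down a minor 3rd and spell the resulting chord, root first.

A minor 3rd down from G-sharp is E-sharp, so the new chord is E-sharp dominant seventh suspended fourth.
E-sharp — root
A-sharp — perfect 4th
B-sharp — perfect 5th
D-sharp — minor 7th

E-sharp – A-sharp – B-sharp – D-sharp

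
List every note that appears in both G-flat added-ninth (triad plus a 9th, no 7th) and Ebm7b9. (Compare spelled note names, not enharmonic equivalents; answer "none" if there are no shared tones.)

G-flat added-ninth: Gb Bb Db Ab
Ebm7b9: Eb Gb Bb Db Fb
Common to both → Gb, Bb, Db.

Gb, Bb, Db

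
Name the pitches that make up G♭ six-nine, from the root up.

Root Gb, quality six-nine:
- root: Gb
- major 3rd: Bb
- perfect 5th: Db
- major 6th: Eb
- major 9th: Ab

Gb, Bb, Db, Eb, Ab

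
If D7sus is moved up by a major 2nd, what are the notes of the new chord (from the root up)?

E, A, B, D

A major 2nd up from D is E, so the new chord is E dominant seventh suspended fourth.
Root: E
Perfect 4th (4th): A
Perfect 5th (5th): B
Minor 7th (7th): D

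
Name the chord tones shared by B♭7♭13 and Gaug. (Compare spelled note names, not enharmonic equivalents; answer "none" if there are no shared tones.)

none

B♭7♭13 = Bb, D, F, Ab, Gb.
Gaug = G, B, D#.
Shared: none.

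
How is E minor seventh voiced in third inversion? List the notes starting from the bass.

In root position, E minor seventh is E–G–B–D.
Third inversion puts the seventh (D) in the bass.

D E G B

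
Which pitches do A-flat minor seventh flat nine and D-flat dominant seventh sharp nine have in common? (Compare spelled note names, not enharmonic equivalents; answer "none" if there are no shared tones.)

A-flat minor seventh flat nine: A-flat C-flat E-flat G-flat B-double-flat
D-flat dominant seventh sharp nine: D-flat F A-flat C-flat E
Common to both → A-flat, C-flat.

A-flat  C-flat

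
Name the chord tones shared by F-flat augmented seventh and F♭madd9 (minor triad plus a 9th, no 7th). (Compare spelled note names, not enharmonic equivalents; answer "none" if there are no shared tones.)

Fb

F-flat augmented seventh = Fb, Ab, C, Ebb.
F♭madd9 = Fb, Abb, Cb, Gb.
Shared: Fb.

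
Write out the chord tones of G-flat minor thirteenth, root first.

Root Gb, quality minor thirteenth:
root → Gb
3rd (minor 3rd) → Bbb
5th (perfect 5th) → Db
7th (minor 7th) → Fb
9th (major 9th) → Ab
11th (perfect 11th) → Cb
13th (major 13th) → Eb

Gb Bbb Db Fb Ab Cb Eb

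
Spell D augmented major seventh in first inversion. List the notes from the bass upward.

D augmented major seventh = D–F-sharp–A-sharp–C-sharp; first inversion → third (F-sharp) lowest.

F-sharp, A-sharp, C-sharp, D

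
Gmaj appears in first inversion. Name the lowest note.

Gmaj = G–B–D. First inversion → third in the bass = B.

B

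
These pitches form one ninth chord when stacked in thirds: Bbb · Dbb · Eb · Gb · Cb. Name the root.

Cb

Arranged so that each adjacent pair is a third by letter name: Cb – Eb – Gb – Bbb – Dbb.
The bottom of that stack, Cb, is the root (this is Cb dominant seventh flat nine).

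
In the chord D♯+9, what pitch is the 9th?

D♯+9 is built on D#; its 9th is a major 9th above the root.
A second above D uses the letter E, and the major 9th above D# is E#.

E#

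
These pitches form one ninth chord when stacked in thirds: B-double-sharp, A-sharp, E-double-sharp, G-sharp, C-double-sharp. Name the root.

A-sharp

Stacking in thirds gives A-sharp – C-double-sharp – E-double-sharp – G-sharp – B-double-sharp, so A-sharp is the root — A-sharp dominant seventh sharp nine sharp five.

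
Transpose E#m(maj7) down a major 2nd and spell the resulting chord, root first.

D# – F# – A# – C##

E# down a major 2nd → D#. New chord: D# minor-major seventh.
Root: D#
Minor 3rd (3rd): F#
Perfect 5th (5th): A#
Major 7th (7th): C##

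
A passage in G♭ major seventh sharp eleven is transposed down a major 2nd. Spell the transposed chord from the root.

Transposed root: Gb → Fb (major 2nd down). So we spell Fb major seventh sharp eleven:
Root: Fb
Major 3rd (3rd): Ab
Perfect 5th (5th): Cb
Major 7th (7th): Eb
Augmented 11th (11th): Bb

Fb, Ab, Cb, Eb, Bb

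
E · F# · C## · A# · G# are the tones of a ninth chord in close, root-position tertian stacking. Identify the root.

F#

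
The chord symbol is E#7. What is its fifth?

Root of E#7 = E#. The 5th is a perfect 5th: E# up a perfect 5th → B#.

B#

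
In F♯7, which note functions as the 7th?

E

F♯7 is built on F♯; its 7th is a minor 7th above the root.
A seventh above F uses the letter E, and the minor 7th above F♯ is E.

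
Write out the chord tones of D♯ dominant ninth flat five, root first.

D♯ dominant ninth flat five is a dominant ninth flat five built on D♯.
D♯ — root
F𝄪 — major 3rd
A — diminished 5th
C♯ — minor 7th
E♯ — major 9th

D♯, F𝄪, A, C♯, E♯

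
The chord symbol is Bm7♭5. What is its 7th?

A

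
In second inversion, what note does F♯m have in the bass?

C♯

F♯m in root position is F♯–A–C♯.
Second inversion places the fifth in the bass, which is C♯.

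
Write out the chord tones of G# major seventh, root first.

G#  B#  D#  F##

Root G#, quality major seventh:
- root: G#
- major 3rd: B#
- perfect 5th: D#
- major 7th: F##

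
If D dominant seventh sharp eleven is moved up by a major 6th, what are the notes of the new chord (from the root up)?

A major 6th up from D is B, so the new chord is B dominant seventh sharp eleven.
Root: B
Major 3rd (3rd): D-sharp
Perfect 5th (5th): F-sharp
Minor 7th (7th): A
Augmented 11th (11th): E-sharp

B  D-sharp  F-sharp  A  E-sharp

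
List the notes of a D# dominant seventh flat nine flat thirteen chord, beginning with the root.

Root D♯, quality dominant seventh flat nine flat thirteen:
Root: D♯
Major 3rd (3rd): F𝄪
Perfect 5th (5th): A♯
Minor 7th (7th): C♯
Minor 9th (9th): E
Minor 13th (13th): B

D♯, F𝄪, A♯, C♯, E, B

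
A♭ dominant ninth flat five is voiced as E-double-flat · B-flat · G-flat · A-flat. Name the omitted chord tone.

C

The full A♭ dominant ninth flat five chord is A-flat, C, E-double-flat, G-flat, B-flat.
Comparing with the voicing, the major 3rd (3rd) — C — is absent.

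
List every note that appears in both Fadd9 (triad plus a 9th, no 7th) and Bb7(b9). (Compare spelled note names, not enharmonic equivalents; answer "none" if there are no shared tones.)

Fadd9: F A C G
Bb7(b9): B♭ D F A♭ C♭
Common to both → F.

F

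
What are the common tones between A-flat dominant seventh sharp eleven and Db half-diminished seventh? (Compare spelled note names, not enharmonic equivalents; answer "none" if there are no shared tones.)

none

A-flat dominant seventh sharp eleven: Ab C Eb Gb D
Db half-diminished seventh: Db Fb Abb Cb
Common to both → none.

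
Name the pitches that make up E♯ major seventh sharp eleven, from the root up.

E♯ major seventh sharp eleven: major seventh sharp eleven on E#.
- root: E#
- major 3rd: G##
- perfect 5th: B#
- major 7th: D##
- augmented 11th: A##

E#, G##, B#, D##, A##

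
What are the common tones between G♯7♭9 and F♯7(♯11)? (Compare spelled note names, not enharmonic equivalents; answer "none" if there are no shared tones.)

B♯ – F♯

G♯7♭9 = G♯, B♯, D♯, F♯, A.
F♯7(♯11) = F♯, A♯, C♯, E, B♯.
Shared: B♯, F♯.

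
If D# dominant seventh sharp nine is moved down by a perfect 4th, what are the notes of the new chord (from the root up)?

A-sharp C-double-sharp E-sharp G-sharp B-double-sharp

D-sharp down a perfect 4th → A-sharp. New chord: A-sharp dominant seventh sharp nine.
- root: A-sharp
- major 3rd: C-double-sharp
- perfect 5th: E-sharp
- minor 7th: G-sharp
- augmented 9th: B-double-sharp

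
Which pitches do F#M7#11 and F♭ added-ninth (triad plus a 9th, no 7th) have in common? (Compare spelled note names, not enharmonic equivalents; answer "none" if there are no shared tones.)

none

F#M7#11: F♯ A♯ C♯ E♯ B♯
F♭ added-ninth: F♭ A♭ C♭ G♭
Common to both → none.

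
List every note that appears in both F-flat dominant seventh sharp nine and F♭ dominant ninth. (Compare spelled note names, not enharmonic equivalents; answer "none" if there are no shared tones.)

F-flat  A-flat  C-flat  E-double-flat

F-flat dominant seventh sharp nine = F-flat, A-flat, C-flat, E-double-flat, G.
F♭ dominant ninth = F-flat, A-flat, C-flat, E-double-flat, G-flat.
Shared: F-flat, A-flat, C-flat, E-double-flat.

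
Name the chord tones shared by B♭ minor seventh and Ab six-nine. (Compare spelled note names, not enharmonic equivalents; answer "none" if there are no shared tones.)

B-flat  F  A-flat

B♭ minor seventh = B-flat, D-flat, F, A-flat.
Ab six-nine = A-flat, C, E-flat, F, B-flat.
Shared: B-flat, F, A-flat.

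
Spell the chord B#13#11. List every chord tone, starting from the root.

B#13#11 is a dominant thirteenth sharp eleven built on B#.
Root: B#
Major 3rd (3rd): D##
Perfect 5th (5th): F##
Minor 7th (7th): A#
Major 9th (9th): C##
Augmented 11th (11th): E##
Major 13th (13th): G##

B# – D## – F## – A# – C## – E## – G##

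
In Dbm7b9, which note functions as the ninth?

Ebb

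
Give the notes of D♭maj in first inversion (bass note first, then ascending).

F – A♭ – D♭

D♭maj = D♭–F–A♭; first inversion → third (F) lowest.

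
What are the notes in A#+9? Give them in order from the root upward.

A#+9: dominant ninth sharp five on A#.
- root: A#
- major 3rd: C##
- augmented 5th: E##
- minor 7th: G#
- major 9th: B#

A#, C##, E##, G#, B#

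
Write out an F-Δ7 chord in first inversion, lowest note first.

Ab, C, E, F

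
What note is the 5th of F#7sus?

F#7sus is built on F#; its 5th is a perfect 5th above the root.
A fifth above F uses the letter C, and the perfect 5th above F# is C#.

C#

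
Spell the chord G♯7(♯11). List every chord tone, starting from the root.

G# – B# – D# – F# – C##

G♯7(♯11): dominant seventh sharp eleven on G#.
- root: G#
- major 3rd: B#
- perfect 5th: D#
- minor 7th: F#
- augmented 11th: C##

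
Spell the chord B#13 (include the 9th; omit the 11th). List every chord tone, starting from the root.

B#  D##  F##  A#  C##  G##

B#13: dominant thirteenth on B#.
root → B#
3rd (major 3rd) → D##
5th (perfect 5th) → F##
7th (minor 7th) → A#
9th (major 9th) → C##
13th (major 13th) → G##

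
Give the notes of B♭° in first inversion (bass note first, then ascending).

D♭ F♭ B♭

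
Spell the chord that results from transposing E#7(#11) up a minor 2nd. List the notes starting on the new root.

F#, A#, C#, E, B#

A minor 2nd up from E# is F#, so the new chord is F# dominant seventh sharp eleven.
Root: F#
Major 3rd (3rd): A#
Perfect 5th (5th): C#
Minor 7th (7th): E
Augmented 11th (11th): B#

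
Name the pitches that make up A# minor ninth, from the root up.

A# minor ninth is a minor ninth built on A#.
root → A#
3rd (minor 3rd) → C#
5th (perfect 5th) → E#
7th (minor 7th) → G#
9th (major 9th) → B#

A#  C#  E#  G#  B#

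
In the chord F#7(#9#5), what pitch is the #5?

F#7(#9#5) is built on F#; its 5th is an augmented 5th above the root.
A fifth above F uses the letter C, and the augmented 5th above F# is C##.

C##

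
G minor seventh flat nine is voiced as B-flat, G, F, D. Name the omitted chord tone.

The full G minor seventh flat nine chord is G, B-flat, D, F, A-flat.
Comparing with the voicing, the minor 9th (9th) — A-flat — is absent.

A-flat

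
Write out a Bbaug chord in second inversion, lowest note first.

In root position, Bbaug is Bb–D–F#.
Second inversion puts the fifth (F#) in the bass.

F# Bb D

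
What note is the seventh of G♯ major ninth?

F##

Root of G♯ major ninth = G#. The 7th is a major 7th: G# up a major 7th → F##.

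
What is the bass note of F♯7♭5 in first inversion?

F♯7♭5 = F#–A#–C–E. First inversion → third in the bass = A#.

A#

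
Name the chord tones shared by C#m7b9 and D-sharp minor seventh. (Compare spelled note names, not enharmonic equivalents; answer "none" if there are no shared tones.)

C#m7b9 = C#, E, G#, B, D.
D-sharp minor seventh = D#, F#, A#, C#.
Shared: C#.

C#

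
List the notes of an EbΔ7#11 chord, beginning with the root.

Eb – G – Bb – D – A

Root Eb, quality major seventh sharp eleven:
- root: Eb
- major 3rd: G
- perfect 5th: Bb
- major 7th: D
- augmented 11th: A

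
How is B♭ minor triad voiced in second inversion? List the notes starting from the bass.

B♭ minor triad = B♭–D♭–F; second inversion → fifth (F) lowest.

F, B♭, D♭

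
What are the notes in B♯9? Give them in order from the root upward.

B#, D##, F##, A#, C##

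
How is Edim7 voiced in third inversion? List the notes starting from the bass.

Db – E – G – Bb

In root position, Edim7 is E–G–Bb–Db.
Third inversion puts the seventh (Db) in the bass.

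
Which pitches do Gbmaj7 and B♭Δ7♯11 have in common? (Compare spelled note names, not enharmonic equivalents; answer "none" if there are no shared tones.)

Gbmaj7: Gb Bb Db F
B♭Δ7♯11: Bb D F A E
Common to both → Bb, F.

Bb, F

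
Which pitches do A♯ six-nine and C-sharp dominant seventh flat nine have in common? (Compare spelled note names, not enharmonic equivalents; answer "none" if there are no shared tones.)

E-sharp

A♯ six-nine: A-sharp C-double-sharp E-sharp F-double-sharp B-sharp
C-sharp dominant seventh flat nine: C-sharp E-sharp G-sharp B D
Common to both → E-sharp.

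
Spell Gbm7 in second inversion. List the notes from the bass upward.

Gbm7 = Gb–Bbb–Db–Fb; second inversion → fifth (Db) lowest.

Db, Fb, Gb, Bbb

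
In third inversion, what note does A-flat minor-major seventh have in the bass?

A-flat minor-major seventh = Ab–Cb–Eb–G. Third inversion → seventh in the bass = G.

G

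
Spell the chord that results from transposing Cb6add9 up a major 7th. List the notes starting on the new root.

B♭, D, F, G, C

Transposed root: C♭ → B♭ (major 7th up). So we spell B♭ six-nine:
Root: B♭
Major 3rd (3rd): D
Perfect 5th (5th): F
Major 6th (6th): G
Major 9th (9th): C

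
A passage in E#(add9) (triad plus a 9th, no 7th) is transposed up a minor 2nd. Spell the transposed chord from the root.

F#, A#, C#, G#

Transposed root: E# → F# (minor 2nd up). So we spell F# added-ninth:
- root: F#
- major 3rd: A#
- perfect 5th: C#
- major 9th: G#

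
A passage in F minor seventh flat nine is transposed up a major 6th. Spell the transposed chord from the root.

Transposed root: F → D (major 6th up). So we spell D minor seventh flat nine:
Root: D
Minor 3rd (3rd): F
Perfect 5th (5th): A
Minor 7th (7th): C
Minor 9th (9th): E♭

D F A C E♭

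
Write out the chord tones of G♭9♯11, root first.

G♭  B♭  D♭  F♭  A♭  C

G♭9♯11 is a dominant ninth sharp eleven built on G♭.
Root: G♭
Major 3rd (3rd): B♭
Perfect 5th (5th): D♭
Minor 7th (7th): F♭
Major 9th (9th): A♭
Augmented 11th (11th): C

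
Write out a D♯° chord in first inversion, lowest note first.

F# A D#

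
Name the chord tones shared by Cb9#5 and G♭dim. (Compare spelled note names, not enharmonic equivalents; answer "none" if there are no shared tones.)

Bbb

Cb9#5 = Cb, Eb, G, Bbb, Db.
G♭dim = Gb, Bbb, Dbb.
Shared: Bbb.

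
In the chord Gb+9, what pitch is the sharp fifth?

D

Gb+9 is built on Gb; its 5th is an augmented 5th above the root.
A fifth above G uses the letter D, and the augmented 5th above Gb is D.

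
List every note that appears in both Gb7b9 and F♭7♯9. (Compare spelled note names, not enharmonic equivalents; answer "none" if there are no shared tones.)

Gb7b9: G♭ B♭ D♭ F♭ A𝄫
F♭7♯9: F♭ A♭ C♭ E𝄫 G
Common to both → F♭.

F♭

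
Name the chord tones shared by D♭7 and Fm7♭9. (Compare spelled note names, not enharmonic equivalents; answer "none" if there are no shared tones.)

F Ab

D♭7: Db F Ab Cb
Fm7♭9: F Ab C Eb Gb
Common to both → F, Ab.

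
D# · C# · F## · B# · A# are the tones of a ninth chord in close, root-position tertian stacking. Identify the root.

B#

Arranged so that each adjacent pair is a third by letter name: B# – D# – F## – A# – C#.
The bottom of that stack, B#, is the root (this is B# minor seventh flat nine).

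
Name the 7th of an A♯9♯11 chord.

G#

A♯9♯11 is built on A#; its 7th is a minor 7th above the root.
A seventh above A uses the letter G, and the minor 7th above A# is G#.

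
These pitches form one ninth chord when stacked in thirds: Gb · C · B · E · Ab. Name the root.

Stacking in thirds gives Ab – C – E – Gb – B, so Ab is the root — Ab dominant seventh sharp nine sharp five.

Ab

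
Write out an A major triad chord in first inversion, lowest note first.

A major triad = A–C-sharp–E; first inversion → third (C-sharp) lowest.

C-sharp – E – A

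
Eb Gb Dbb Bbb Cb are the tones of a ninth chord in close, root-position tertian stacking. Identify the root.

Cb

Arranged so that each adjacent pair is a third by letter name: Cb – Eb – Gb – Bbb – Dbb.
The bottom of that stack, Cb, is the root (this is Cb dominant seventh flat nine).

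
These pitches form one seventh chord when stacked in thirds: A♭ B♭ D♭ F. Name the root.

B♭

Stacking in thirds gives B♭ – D♭ – F – A♭, so B♭ is the root — B♭ minor seventh.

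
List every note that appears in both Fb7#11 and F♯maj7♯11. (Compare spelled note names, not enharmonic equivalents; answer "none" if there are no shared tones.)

none

Fb7#11 = Fb, Ab, Cb, Ebb, Bb.
F♯maj7♯11 = F#, A#, C#, E#, B#.
Shared: none.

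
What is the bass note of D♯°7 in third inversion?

C

D♯°7 = D#–F#–A–C. Third inversion → seventh in the bass = C.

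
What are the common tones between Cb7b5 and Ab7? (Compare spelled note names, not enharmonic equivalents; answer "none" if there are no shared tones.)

Eb

Cb7b5: Cb Eb Gbb Bbb
Ab7: Ab C Eb Gb
Common to both → Eb.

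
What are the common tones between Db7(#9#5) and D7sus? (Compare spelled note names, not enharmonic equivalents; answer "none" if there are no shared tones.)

A

Db7(#9#5) = Db, F, A, Cb, E.
D7sus = D, G, A, C.
Shared: A.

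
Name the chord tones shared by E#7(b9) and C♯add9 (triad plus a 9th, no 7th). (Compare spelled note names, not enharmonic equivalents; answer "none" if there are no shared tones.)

E#, D#

E#7(b9) = E#, G##, B#, D#, F#.
C♯add9 = C#, E#, G#, D#.
Shared: E#, D#.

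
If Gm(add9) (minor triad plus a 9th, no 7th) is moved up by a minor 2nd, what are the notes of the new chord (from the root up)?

G up a minor 2nd → A♭. New chord: A♭ minor added-ninth.
A♭ — root
C♭ — minor 3rd
E♭ — perfect 5th
B♭ — major 9th

A♭  C♭  E♭  B♭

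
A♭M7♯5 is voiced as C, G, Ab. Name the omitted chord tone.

The full A♭M7♯5 chord is Ab, C, E, G.
Comparing with the voicing, the augmented 5th (5th) — E — is absent.

E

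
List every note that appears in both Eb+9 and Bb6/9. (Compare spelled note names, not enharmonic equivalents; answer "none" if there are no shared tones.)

Eb+9: Eb G B Db F
Bb6/9: Bb D F G C
Common to both → G, F.

G F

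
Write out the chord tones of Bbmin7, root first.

Bbmin7: minor seventh on Bb.
root → Bb
3rd (minor 3rd) → Db
5th (perfect 5th) → F
7th (minor 7th) → Ab

Bb  Db  F  Ab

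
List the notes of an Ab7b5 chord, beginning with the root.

Ab  C  Ebb  Gb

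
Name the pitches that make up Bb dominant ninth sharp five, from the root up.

Bb D F# Ab C

Bb dominant ninth sharp five is a dominant ninth sharp five built on Bb.
root → Bb
3rd (major 3rd) → D
5th (augmented 5th) → F#
7th (minor 7th) → Ab
9th (major 9th) → C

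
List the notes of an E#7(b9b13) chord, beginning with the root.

E#7(b9b13): dominant seventh flat nine flat thirteen on E♯.
E♯ — root
G𝄪 — major 3rd
B♯ — perfect 5th
D♯ — minor 7th
F♯ — minor 9th
C♯ — minor 13th

E♯ – G𝄪 – B♯ – D♯ – F♯ – C♯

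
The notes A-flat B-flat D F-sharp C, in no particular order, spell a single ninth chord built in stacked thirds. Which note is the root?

B-flat

Stacking in thirds gives B-flat – D – F-sharp – A-flat – C, so B-flat is the root — B-flat dominant ninth sharp five.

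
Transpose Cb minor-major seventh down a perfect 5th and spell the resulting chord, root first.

A perfect 5th down from C♭ is F♭, so the new chord is F♭ minor-major seventh.
- root: F♭
- minor 3rd: A𝄫
- perfect 5th: C♭
- major 7th: E♭

F♭ – A𝄫 – C♭ – E♭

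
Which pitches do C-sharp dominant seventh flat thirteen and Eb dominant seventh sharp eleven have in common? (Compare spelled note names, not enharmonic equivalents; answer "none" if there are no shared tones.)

A

C-sharp dominant seventh flat thirteen = C-sharp, E-sharp, G-sharp, B, A.
Eb dominant seventh sharp eleven = E-flat, G, B-flat, D-flat, A.
Shared: A.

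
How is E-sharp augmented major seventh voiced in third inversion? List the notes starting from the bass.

D##, E#, G##, B##

E-sharp augmented major seventh = E#–G##–B##–D##; third inversion → seventh (D##) lowest.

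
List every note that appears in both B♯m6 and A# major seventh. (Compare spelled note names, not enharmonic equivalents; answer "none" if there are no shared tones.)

B♯m6 = B#, D#, F##, G##.
A# major seventh = A#, C##, E#, G##.
Shared: G##.

G##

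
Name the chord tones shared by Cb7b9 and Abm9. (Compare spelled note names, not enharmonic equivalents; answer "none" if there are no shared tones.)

Cb – Eb – Gb

Cb7b9 = Cb, Eb, Gb, Bbb, Dbb.
Abm9 = Ab, Cb, Eb, Gb, Bb.
Shared: Cb, Eb, Gb.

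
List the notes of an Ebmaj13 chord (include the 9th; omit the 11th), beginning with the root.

Ebmaj13: major thirteenth on Eb.
- root: Eb
- major 3rd: G
- perfect 5th: Bb
- major 7th: D
- major 9th: F
- major 13th: C

Eb – G – Bb – D – F – C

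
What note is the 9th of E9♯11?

F#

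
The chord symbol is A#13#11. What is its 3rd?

C##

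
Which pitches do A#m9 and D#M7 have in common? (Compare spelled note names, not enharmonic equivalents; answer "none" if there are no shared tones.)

A#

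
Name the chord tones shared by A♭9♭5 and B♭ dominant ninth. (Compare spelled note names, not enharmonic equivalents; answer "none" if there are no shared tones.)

A♭9♭5 = A♭, C, E𝄫, G♭, B♭.
B♭ dominant ninth = B♭, D, F, A♭, C.
Shared: A♭, C, B♭.

A♭  C  B♭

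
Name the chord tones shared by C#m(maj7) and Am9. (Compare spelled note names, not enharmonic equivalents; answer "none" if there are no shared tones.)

C#m(maj7): C# E G# B#
Am9: A C E G B
Common to both → E.

E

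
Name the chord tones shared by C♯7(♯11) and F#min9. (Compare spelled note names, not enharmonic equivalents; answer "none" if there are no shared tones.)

C♯, G♯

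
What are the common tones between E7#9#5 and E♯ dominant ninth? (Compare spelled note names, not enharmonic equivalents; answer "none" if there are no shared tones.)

E7#9#5 = E, G#, B#, D, F##.
E♯ dominant ninth = E#, G##, B#, D#, F##.
Shared: B#, F##.

B# F##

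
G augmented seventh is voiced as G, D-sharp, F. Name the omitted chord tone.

G augmented seventh = G, B, D-sharp, F. The voicing lacks the 3rd (major 3rd), B.

B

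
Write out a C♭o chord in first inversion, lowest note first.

Ebb  Gbb  Cb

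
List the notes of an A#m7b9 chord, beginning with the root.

A#, C#, E#, G#, B

A#m7b9 is a minor seventh flat nine built on A#.
Root: A#
Minor 3rd (3rd): C#
Perfect 5th (5th): E#
Minor 7th (7th): G#
Minor 9th (9th): B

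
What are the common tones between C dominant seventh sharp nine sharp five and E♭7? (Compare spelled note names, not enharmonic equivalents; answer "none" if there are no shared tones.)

C dominant seventh sharp nine sharp five: C E G♯ B♭ D♯
E♭7: E♭ G B♭ D♭
Common to both → B♭.

B♭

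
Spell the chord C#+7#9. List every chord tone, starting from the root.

C# – E# – G## – B – D##

C#+7#9 is a dominant seventh sharp nine sharp five built on C#.
- root: C#
- major 3rd: E#
- augmented 5th: G##
- minor 7th: B
- augmented 9th: D##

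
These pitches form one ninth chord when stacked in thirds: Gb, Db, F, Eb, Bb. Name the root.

Eb

Arranged so that each adjacent pair is a third by letter name: Eb – Gb – Bb – Db – F.
The bottom of that stack, Eb, is the root (this is Eb minor ninth).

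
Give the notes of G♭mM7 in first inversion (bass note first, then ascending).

B𝄫 D♭ F G♭

G♭mM7 = G♭–B𝄫–D♭–F; first inversion → third (B𝄫) lowest.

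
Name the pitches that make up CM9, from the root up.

C, E, G, B, D

CM9: major ninth on C.
- root: C
- major 3rd: E
- perfect 5th: G
- major 7th: B
- major 9th: D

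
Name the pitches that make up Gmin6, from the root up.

G – Bb – D – E

Gmin6 is a minor sixth built on G.
Root: G
Minor 3rd (3rd): Bb
Perfect 5th (5th): D
Major 6th (6th): E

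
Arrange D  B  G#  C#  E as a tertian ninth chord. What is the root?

Arranged so that each adjacent pair is a third by letter name: C# – E – G# – B – D.
The bottom of that stack, C#, is the root (this is C# minor seventh flat nine).

C#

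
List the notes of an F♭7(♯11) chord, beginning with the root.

F♭7(♯11) is a dominant seventh sharp eleven built on Fb.
root → Fb
3rd (major 3rd) → Ab
5th (perfect 5th) → Cb
7th (minor 7th) → Ebb
11th (augmented 11th) → Bb

Fb, Ab, Cb, Ebb, Bb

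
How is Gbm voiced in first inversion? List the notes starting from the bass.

Gbm = Gb–Bbb–Db; first inversion → third (Bbb) lowest.

Bbb, Db, Gb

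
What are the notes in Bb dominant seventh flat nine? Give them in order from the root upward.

Bb, D, F, Ab, Cb

Bb dominant seventh flat nine: dominant seventh flat nine on Bb.
Bb — root
D — major 3rd
F — perfect 5th
Ab — minor 7th
Cb — minor 9th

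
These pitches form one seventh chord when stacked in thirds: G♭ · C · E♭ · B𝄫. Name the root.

C

Arranged so that each adjacent pair is a third by letter name: C – E♭ – G♭ – B𝄫.
The bottom of that stack, C, is the root (this is C diminished seventh).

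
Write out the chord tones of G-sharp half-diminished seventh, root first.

G-sharp, B, D, F-sharp

G-sharp half-diminished seventh: half-diminished seventh on G-sharp.
Root: G-sharp
Minor 3rd (3rd): B
Diminished 5th (5th): D
Minor 7th (7th): F-sharp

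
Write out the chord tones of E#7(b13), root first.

E#, G##, B#, D#, C#

E#7(b13): dominant seventh flat thirteen on E#.
E# — root
G## — major 3rd
B# — perfect 5th
D# — minor 7th
C# — minor 13th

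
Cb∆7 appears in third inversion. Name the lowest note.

Bb

Cb∆7 in root position is Cb–Eb–Gb–Bb.
Third inversion places the seventh in the bass, which is Bb.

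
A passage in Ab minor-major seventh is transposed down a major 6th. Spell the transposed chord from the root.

C-flat – E-double-flat – G-flat – B-flat

A-flat down a major 6th → C-flat. New chord: C-flat minor-major seventh.
C-flat — root
E-double-flat — minor 3rd
G-flat — perfect 5th
B-flat — major 7th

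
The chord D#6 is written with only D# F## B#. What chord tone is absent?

A#

The full D#6 chord is D#, F##, A#, B#.
Comparing with the voicing, the perfect 5th (5th) — A# — is absent.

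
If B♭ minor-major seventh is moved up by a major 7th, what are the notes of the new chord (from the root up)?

A – C – E – G#

Transposed root: Bb → A (major 7th up). So we spell A minor-major seventh:
Root: A
Minor 3rd (3rd): C
Perfect 5th (5th): E
Major 7th (7th): G#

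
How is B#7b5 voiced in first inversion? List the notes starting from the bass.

D## F# A# B#

In root position, B#7b5 is B#–D##–F#–A#.
First inversion puts the third (D##) in the bass.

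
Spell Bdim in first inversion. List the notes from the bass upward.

D – F – B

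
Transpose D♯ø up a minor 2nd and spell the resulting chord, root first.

E, G, Bb, D

D# up a minor 2nd → E. New chord: E half-diminished seventh.
E — root
G — minor 3rd
Bb — diminished 5th
D — minor 7th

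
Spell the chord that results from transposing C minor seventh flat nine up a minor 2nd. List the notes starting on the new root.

Transposed root: C → D-flat (minor 2nd up). So we spell D-flat minor seventh flat nine:
root → D-flat
3rd (minor 3rd) → F-flat
5th (perfect 5th) → A-flat
7th (minor 7th) → C-flat
9th (minor 9th) → E-double-flat

D-flat, F-flat, A-flat, C-flat, E-double-flat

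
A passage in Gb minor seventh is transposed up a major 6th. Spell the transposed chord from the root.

A major 6th up from Gb is Eb, so the new chord is Eb minor seventh.
root → Eb
3rd (minor 3rd) → Gb
5th (perfect 5th) → Bb
7th (minor 7th) → Db

Eb Gb Bb Db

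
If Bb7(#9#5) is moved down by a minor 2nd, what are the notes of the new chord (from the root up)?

A – C# – E# – G – B#

Bb down a minor 2nd → A. New chord: A dominant seventh sharp nine sharp five.
A — root
C# — major 3rd
E# — augmented 5th
G — minor 7th
B# — augmented 9th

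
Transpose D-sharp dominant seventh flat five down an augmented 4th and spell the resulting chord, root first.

A – C♯ – E♭ – G

D♯ down an augmented 4th → A. New chord: A dominant seventh flat five.
Root: A
Major 3rd (3rd): C♯
Diminished 5th (5th): E♭
Minor 7th (7th): G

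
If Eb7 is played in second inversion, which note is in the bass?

Bb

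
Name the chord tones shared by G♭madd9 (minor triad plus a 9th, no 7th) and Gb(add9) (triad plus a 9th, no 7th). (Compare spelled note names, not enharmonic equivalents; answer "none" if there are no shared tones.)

G♭madd9: G♭ B𝄫 D♭ A♭
Gb(add9): G♭ B♭ D♭ A♭
Common to both → G♭, D♭, A♭.

G♭  D♭  A♭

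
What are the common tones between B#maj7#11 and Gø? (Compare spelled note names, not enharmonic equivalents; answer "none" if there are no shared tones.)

B#maj7#11 = B#, D##, F##, A##, E##.
Gø = G, Bb, Db, F.
Shared: none.

none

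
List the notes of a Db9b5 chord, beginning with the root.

Db F Abb Cb Eb

Root Db, quality dominant ninth flat five:
- root: Db
- major 3rd: F
- diminished 5th: Abb
- minor 7th: Cb
- major 9th: Eb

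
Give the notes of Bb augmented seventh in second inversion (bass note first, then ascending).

In root position, Bb augmented seventh is B-flat–D–F-sharp–A-flat.
Second inversion puts the fifth (F-sharp) in the bass.

F-sharp, A-flat, B-flat, D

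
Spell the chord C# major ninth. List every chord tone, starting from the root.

C-sharp, E-sharp, G-sharp, B-sharp, D-sharp

C# major ninth: major ninth on C-sharp.
C-sharp — root
E-sharp — major 3rd
G-sharp — perfect 5th
B-sharp — major 7th
D-sharp — major 9th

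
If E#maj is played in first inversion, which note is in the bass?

G##

E#maj = E#–G##–B#. First inversion → third in the bass = G##.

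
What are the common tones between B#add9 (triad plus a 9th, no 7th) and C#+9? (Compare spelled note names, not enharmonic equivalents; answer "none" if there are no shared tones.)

none

B#add9: B# D## F## C##
C#+9: C# E# G## B D#
Common to both → none.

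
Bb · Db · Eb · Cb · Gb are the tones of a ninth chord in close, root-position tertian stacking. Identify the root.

Stacking in thirds gives Cb – Eb – Gb – Bb – Db, so Cb is the root — Cb major ninth.

Cb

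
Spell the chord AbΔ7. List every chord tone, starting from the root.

Root Ab, quality major seventh:
Root: Ab
Major 3rd (3rd): C
Perfect 5th (5th): Eb
Major 7th (7th): G

Ab C Eb G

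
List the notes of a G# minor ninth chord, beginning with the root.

G-sharp, B, D-sharp, F-sharp, A-sharp

Root G-sharp, quality minor ninth:
- root: G-sharp
- minor 3rd: B
- perfect 5th: D-sharp
- minor 7th: F-sharp
- major 9th: A-sharp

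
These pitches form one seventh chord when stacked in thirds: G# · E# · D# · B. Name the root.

Arranged so that each adjacent pair is a third by letter name: E# – G# – B – D#.
The bottom of that stack, E#, is the root (this is E# half-diminished seventh).

E#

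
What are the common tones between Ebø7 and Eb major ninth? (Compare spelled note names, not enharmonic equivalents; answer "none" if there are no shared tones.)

Eb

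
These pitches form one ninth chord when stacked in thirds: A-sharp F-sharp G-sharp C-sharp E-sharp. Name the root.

F-sharp

Arranged so that each adjacent pair is a third by letter name: F-sharp – A-sharp – C-sharp – E-sharp – G-sharp.
The bottom of that stack, F-sharp, is the root (this is F-sharp major ninth).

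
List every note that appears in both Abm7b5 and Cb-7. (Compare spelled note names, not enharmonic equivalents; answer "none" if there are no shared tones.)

C♭, E𝄫, G♭

Abm7b5 = A♭, C♭, E𝄫, G♭.
Cb-7 = C♭, E𝄫, G♭, B𝄫.
Shared: C♭, E𝄫, G♭.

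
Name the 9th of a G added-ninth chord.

Root of G added-ninth = G. The 9th is a major 9th: G up a major 9th → A.

A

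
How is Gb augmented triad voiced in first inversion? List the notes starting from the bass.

Bb  D  Gb

Gb augmented triad = Gb–Bb–D; first inversion → third (Bb) lowest.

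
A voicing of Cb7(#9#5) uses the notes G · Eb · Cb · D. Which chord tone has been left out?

Cb7(#9#5) = Cb, Eb, G, Bbb, D. The voicing lacks the 7th (minor 7th), Bbb.

Bbb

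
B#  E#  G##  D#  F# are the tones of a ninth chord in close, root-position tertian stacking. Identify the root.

Arranged so that each adjacent pair is a third by letter name: E# – G## – B# – D# – F#.
The bottom of that stack, E#, is the root (this is E# dominant seventh flat nine).

E#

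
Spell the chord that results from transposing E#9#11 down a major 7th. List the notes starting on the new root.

Transposed root: E# → F# (major 7th down). So we spell F# dominant ninth sharp eleven:
- root: F#
- major 3rd: A#
- perfect 5th: C#
- minor 7th: E
- major 9th: G#
- augmented 11th: B#

F#, A#, C#, E, G#, B#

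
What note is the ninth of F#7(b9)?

G

Root of F#7(b9) = F♯. The 9th is a minor 9th: F♯ up a minor 9th → G.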